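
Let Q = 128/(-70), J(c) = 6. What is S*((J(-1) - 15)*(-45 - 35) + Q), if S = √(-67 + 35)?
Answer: 100544*I*√2/35 ≈ 4062.6*I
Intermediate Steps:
Q = -64/35 (Q = 128*(-1/70) = -64/35 ≈ -1.8286)
S = 4*I*√2 (S = √(-32) = 4*I*√2 ≈ 5.6569*I)
S*((J(-1) - 15)*(-45 - 35) + Q) = (4*I*√2)*((6 - 15)*(-45 - 35) - 64/35) = (4*I*√2)*(-9*(-80) - 64/35) = (4*I*√2)*(720 - 64/35) = (4*I*√2)*(25136/35) = 100544*I*√2/35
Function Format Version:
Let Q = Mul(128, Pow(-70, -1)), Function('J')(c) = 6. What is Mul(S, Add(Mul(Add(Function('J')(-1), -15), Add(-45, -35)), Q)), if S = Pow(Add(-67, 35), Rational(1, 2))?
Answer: Mul(Rational(100544, 35), I, Pow(2, Rational(1, 2))) ≈ Mul(4062.6, I)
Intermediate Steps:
Q = Rational(-64, 35) (Q = Mul(128, Rational(-1, 70)) = Rational(-64, 35) ≈ -1.8286)
S = Mul(4, I, Pow(2, Rational(1, 2))) (S = Pow(-32, Rational(1, 2)) = Mul(4, I, Pow(2, Rational(1, 2))) ≈ Mul(5.6569, I))
Mul(S, Add(Mul(Add(Function('J')(-1), -15), Add(-45, -35)), Q)) = Mul(Mul(4, I, Pow(2, Rational(1, 2))), Add(Mul(Add(6, -15), Add(-45, -35)), Rational(-64, 35))) = Mul(Mul(4, I, Pow(2, Rational(1, 2))), Add(Mul(-9, -80), Rational(-64, 35))) = Mul(Mul(4, I, Pow(2, Rational(1, 2))), Add(720, Rational(-64, 35))) = Mul(Mul(4, I, Pow(2, Rational(1, 2))), Rational(25136, 35)) = Mul(Rational(100544, 35), I, Pow(2, Rational(1, 2)))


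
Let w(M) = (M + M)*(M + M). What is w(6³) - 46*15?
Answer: 185934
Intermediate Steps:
w(M) = 4*M² (w(M) = (2*M)*(2*M) = 4*M²)
w(6³) - 46*15 = 4*(6³)² - 46*15 = 4*216² - 690 = 4*46656 - 690 = 186624 - 690 = 185934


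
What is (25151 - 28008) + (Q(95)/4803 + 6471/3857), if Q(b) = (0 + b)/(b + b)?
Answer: -105790662811/37050342 ≈ -2855.3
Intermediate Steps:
Q(b) = 1/2 (Q(b) = b/((2*b)) = b*(1/(2*b)) = 1/2)
(25151 - 28008) + (Q(95)/4803 + 6471/3857) = (25151 - 28008) + ((1/2)/4803 + 6471/3857) = -2857 + ((1/2)*(1/4803) + 6471*(1/3857)) = -2857 + (1/9606 + 6471/3857) = -2857 + 62164283/37050342 = -105790662811/37050342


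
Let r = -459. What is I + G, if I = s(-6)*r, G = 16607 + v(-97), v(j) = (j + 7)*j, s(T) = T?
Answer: 28091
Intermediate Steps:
v(j) = j*(7 + j) (v(j) = (7 + j)*j = j*(7 + j))
G = 25337 (G = 16607 - 97*(7 - 97) = 16607 - 97*(-90) = 16607 + 8730 = 25337)
I = 2754 (I = -6*(-459) = 2754)
I + G = 2754 + 25337 = 28091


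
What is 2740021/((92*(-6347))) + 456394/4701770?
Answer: -6308224563557/1372738172740 ≈ -4.5954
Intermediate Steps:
2740021/((92*(-6347))) + 456394/4701770 = 2740021/(-583924) + 456394*(1/4701770) = 2740021*(-1/583924) + 228197/2350885 = -2740021/583924 + 228197/2350885 = -6308224563557/1372738172740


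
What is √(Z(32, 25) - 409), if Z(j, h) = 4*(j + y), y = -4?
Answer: 3*I*√33 ≈ 17.234*I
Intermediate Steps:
Z(j, h) = -16 + 4*j (Z(j, h) = 4*(j - 4) = 4*(-4 + j) = -16 + 4*j)
√(Z(32, 25) - 409) = √((-16 + 4*32) - 409) = √((-16 + 128) - 409) = √(112 - 409) = √(-297) = 3*I*√33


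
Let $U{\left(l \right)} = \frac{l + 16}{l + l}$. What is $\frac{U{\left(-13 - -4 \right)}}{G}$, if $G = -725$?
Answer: $\frac{7}{13050} \approx 0.0005364$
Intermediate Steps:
$U{\left(l \right)} = \frac{16 + l}{2 l}$
$\frac{U{\left(-13 - -4 \right)}}{G} = \frac{\frac{1}{2} \frac{1}{-13 - -4} \left(16 - 9\right)}{-725} = \frac{16 + \left(-13 + 4\right)}{2 \left(-13 + 4\right)} \left(- \frac{1}{725}\right) = \frac{16 - 9}{2 \left(-9\right)} \left(- \frac{1}{725}\right) = \frac{1}{2} \left(- \frac{1}{9}\right) 7 \left(- \frac{1}{725}\right) = \left(- \frac{7}{18}\right) \left(- \frac{1}{725}\right) = \frac{7}{13050}$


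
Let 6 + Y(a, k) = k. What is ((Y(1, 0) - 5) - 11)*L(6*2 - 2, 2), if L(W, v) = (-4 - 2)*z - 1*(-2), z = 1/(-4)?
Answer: -77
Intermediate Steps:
z = -¼ ≈ -0.25000
Y(a, k) = -6 + k
L(W, v) = 7/2 (L(W, v) = (-4 - 2)*(-¼) - 1*(-2) = -6*(-¼) + 2 = 3/2 + 2 = 7/2)
((Y(1, 0) - 5) - 11)*L(6*2 - 2, 2) = (((-6 + 0) - 5) - 11)*(7/2) = ((-6 - 5) - 11)*(7/2) = (-11 - 11)*(7/2) = -22*7/2 = -77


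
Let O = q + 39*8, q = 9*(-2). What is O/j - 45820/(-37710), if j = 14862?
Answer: 11534393/9340767 ≈ 1.2348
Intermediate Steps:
q = -18
O = 294 (O = -18 + 39*8 = -18 + 312 = 294)
O/j - 45820/(-37710) = 294/14862 - 45820/(-37710) = 294*(1/14862) - 45820*(-1/37710) = 49/2477 + 4582/3771 = 11534393/9340767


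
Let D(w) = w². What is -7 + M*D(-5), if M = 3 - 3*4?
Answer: -232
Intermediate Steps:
M = -9 (M = 3 - 12 = -9)
-7 + M*D(-5) = -7 - 9*(-5)² = -7 - 9*25 = -7 - 225 = -232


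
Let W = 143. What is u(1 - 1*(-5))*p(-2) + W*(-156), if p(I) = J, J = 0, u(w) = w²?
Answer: -22308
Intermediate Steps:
p(I) = 0
u(1 - 1*(-5))*p(-2) + W*(-156) = (1 - 1*(-5))²*0 + 143*(-156) = (1 + 5)²*0 - 22308 = 6²*0 - 22308 = 36*0 - 22308 = 0 - 22308 = -22308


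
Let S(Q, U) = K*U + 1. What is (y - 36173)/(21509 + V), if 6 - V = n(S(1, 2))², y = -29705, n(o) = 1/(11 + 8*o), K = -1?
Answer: -296451/96817 ≈ -3.0620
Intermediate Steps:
S(Q, U) = 1 - U (S(Q, U) = -U + 1 = 1 - U)
V = 53/9 (V = 6 - (1/(11 + 8*(1 - 1*2)))² = 6 - (1/(11 + 8*(1 - 2)))² = 6 - (1/(11 + 8*(-1)))² = 6 - (1/(11 - 8))² = 6 - (1/3)² = 6 - (⅓)² = 6 - 1*⅑ = 6 - ⅑ = 53/9 ≈ 5.8889)
(y - 36173)/(21509 + V) = (-29705 - 36173)/(21509 + 53/9) = -65878/193634/9 = -65878*9/193634 = -296451/96817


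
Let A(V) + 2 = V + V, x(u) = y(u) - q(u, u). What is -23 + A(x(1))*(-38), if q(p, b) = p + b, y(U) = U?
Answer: 129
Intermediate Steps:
q(p, b) = b + p
x(u) = -u (x(u) = u - (u + u) = u - 2*u = -u)
A(V) = -2 + 2*V (A(V) = -2 + (V + V) = -2 + 2*V)
-23 + A(x(1))*(-38) = -23 + (-2 + 2*(-1*1))*(-38) = -23 + (-2 + 2*(-1))*(-38) = -23 + (-2 - 2)*(-38) = -23 - 4*(-38) = -23 + 152 = 129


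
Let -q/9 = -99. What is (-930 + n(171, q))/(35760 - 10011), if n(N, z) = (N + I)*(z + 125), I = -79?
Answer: 92542/25749 ≈ 3.5940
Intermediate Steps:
q = 891 (q = -9*(-99) = 891)
n(N, z) = (-79 + N)*(125 + z) (n(N, z) = (N - 79)*(z + 125) = (-79 + N)*(125 + z))
(-930 + n(171, q))/(35760 - 10011) = (-930 + (-9875 - 79*891 + 125*171 + 171*891))/(35760 - 10011) = (-930 + (-9875 - 70389 + 21375 + 152361))/25749 = (-930 + 93472)*(1/25749) = 92542*(1/25749) = 92542/25749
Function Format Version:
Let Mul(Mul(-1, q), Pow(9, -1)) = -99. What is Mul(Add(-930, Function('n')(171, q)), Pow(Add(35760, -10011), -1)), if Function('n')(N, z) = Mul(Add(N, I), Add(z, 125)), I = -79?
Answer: Rational(92542, 25749) ≈ 3.5940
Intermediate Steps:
q = 891 (q = Mul(-9, -99) = 891)
Function('n')(N, z) = Mul(Add(-79, N), Add(125, z)) (Function('n')(N, z) = Mul(Add(N, -79), Add(z, 125)) = Mul(Add(-79, N), Add(125, z)))
Mul(Add(-930, Function('n')(171, q)), Pow(Add(35760, -10011), -1)) = Mul(Add(-930, Add(-9875, Mul(-79, 891), Mul(125, 171), Mul(171, 891))), Pow(Add(35760, -10011), -1)) = Mul(Add(-930, Add(-9875, -70389, 21375, 152361)), Pow(25749, -1)) = Mul(Add(-930, 93472), Rational(1, 25749)) = Mul(92542, Rational(1, 25749)) = Rational(92542, 25749)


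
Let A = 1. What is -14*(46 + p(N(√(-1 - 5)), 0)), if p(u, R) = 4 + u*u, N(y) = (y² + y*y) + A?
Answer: -2394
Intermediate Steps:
N(y) = 1 + 2*y² (N(y) = (y² + y*y) + 1 = (y² + y²) + 1 = 2*y² + 1 = 1 + 2*y²)
p(u, R) = 4 + u²
-14*(46 + p(N(√(-1 - 5)), 0)) = -14*(46 + (4 + (1 + 2*(√(-1 - 5))²)²)) = -14*(46 + (4 + (1 + 2*(√(-6))²)²)) = -14*(46 + (4 + (1 + 2*(I*√6)²)²)) = -14*(46 + (4 + (1 + 2*(-6))²)) = -14*(46 + (4 + (1 - 12)²)) = -14*(46 + (4 + (-11)²)) = -14*(46 + (4 + 121)) = -14*(46 + 125) = -14*171 = -2394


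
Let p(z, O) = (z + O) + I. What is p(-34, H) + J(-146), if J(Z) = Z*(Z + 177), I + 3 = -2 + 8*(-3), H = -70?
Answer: -4659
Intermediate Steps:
I = -29 (I = -3 + (-2 + 8*(-3)) = -3 + (-2 - 24) = -3 - 26 = -29)
J(Z) = Z*(177 + Z)
p(z, O) = -29 + O + z (p(z, O) = (z + O) - 29 = (O + z) - 29 = -29 + O + z)
p(-34, H) + J(-146) = (-29 - 70 - 34) - 146*(177 - 146) = -133 - 146*31 = -133 - 4526 = -4659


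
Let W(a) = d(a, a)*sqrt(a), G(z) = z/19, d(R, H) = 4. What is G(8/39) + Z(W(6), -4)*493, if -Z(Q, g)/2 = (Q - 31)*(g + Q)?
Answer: -160737712/741 + 138040*sqrt(6) ≈ 1.2121e+5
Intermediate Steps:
G(z) = z/19 (G(z) = z*(1/19) = z/19)
W(a) = 4*sqrt(a)
Z(Q, g) = -2*(-31 + Q)*(Q + g) (Z(Q, g) = -2*(Q - 31)*(g + Q) = -2*(-31 + Q)*(Q + g))
G(8/39) + Z(W(6), -4)*493 = (8/39)/19 + (-2*(4*sqrt(6))**2 + 62*(4*sqrt(6)) + 62*(-4) - 2*4*sqrt(6)*(-4))*493 = (8*(1/39))/19 + (-2*96 + 248*sqrt(6) - 248 + 32*sqrt(6))*493 = (1/19)*(8/39) + (-192 + 248*sqrt(6) - 248 + 32*sqrt(6))*493 = 8/741 + (-440 + 280*sqrt(6))*493 = 8/741 + (-216920 + 138040*sqrt(6)) = -160737712/741 + 138040*sqrt(6)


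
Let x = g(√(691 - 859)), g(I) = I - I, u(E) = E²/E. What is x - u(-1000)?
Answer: 1000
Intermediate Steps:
u(E) = E
g(I) = 0
x = 0
x - u(-1000) = 0 - 1*(-1000) = 0 + 1000 = 1000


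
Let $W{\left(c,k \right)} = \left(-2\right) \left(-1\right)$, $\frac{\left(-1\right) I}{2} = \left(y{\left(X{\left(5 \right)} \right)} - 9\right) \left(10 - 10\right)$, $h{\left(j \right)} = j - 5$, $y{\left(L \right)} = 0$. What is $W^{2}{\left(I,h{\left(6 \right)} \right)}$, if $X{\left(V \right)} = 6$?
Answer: $4$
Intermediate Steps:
$h{\left(j \right)} = -5 + j$
$I = 0$ ($I = - 2 \left(0 - 9\right) \left(10 - 10\right) = - 2 \left(\left(-9\right) 0\right) = \left(-2\right) 0 = 0$)
$W{\left(c,k \right)} = 2$
$W^{2}{\left(I,h{\left(6 \right)} \right)} = 2^{2} = 4$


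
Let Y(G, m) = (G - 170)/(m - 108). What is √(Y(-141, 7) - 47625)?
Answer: I*√485791214/101 ≈ 218.22*I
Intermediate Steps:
Y(G, m) = (-170 + G)/(-108 + m)
√(Y(-141, 7) - 47625) = √((-170 - 141)/(-108 + 7) - 47625) = √(-311/(-101) - 47625) = √(-1/101*(-311) - 47625) = √(311/101 - 47625) = √(-4809814/101) = I*√485791214/101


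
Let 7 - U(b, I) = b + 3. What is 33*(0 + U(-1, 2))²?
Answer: 825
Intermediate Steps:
U(b, I) = 4 - b (U(b, I) = 7 - (b + 3) = 7 - (3 + b) = 7 + (-3 - b) = 4 - b)
33*(0 + U(-1, 2))² = 33*(0 + (4 - 1*(-1)))² = 33*(0 + (4 + 1))² = 33*(0 + 5)² = 33*5² = 33*25 = 825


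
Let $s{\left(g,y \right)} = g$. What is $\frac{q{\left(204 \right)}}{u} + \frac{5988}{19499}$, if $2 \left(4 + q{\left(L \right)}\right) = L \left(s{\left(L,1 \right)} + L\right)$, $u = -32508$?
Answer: $- \frac{154183621}{158468373} \approx -0.97296$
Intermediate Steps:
$q{\left(L \right)} = -4 + L^{2}$ ($q{\left(L \right)} = -4 + \frac{L \left(L + L\right)}{2} = -4 + \frac{L 2 L}{2} = -4 + \frac{2 L^{2}}{2} = -4 + L^{2}$)
$\frac{q{\left(204 \right)}}{u} + \frac{5988}{19499} = \frac{-4 + 204^{2}}{-32508} + \frac{5988}{19499} = \left(-4 + 41616\right) \left(- \frac{1}{32508}\right) + 5988 \cdot \frac{1}{19499} = 41612 \left(- \frac{1}{32508}\right) + \frac{5988}{19499} = - \frac{10403}{8127} + \frac{5988}{19499} = - \frac{154183621}{158468373}$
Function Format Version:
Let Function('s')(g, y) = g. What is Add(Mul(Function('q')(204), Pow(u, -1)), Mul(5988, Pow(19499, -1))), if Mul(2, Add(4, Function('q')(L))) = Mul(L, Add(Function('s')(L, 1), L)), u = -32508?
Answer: Rational(-154183621, 158468373) ≈ -0.97296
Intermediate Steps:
Function('q')(L) = Add(-4, Pow(L, 2)) (Function('q')(L) = Add(-4, Mul(Rational(1, 2), Mul(L, Add(L, L)))) = Add(-4, Mul(Rational(1, 2), Mul(L, Mul(2, L)))) = Add(-4, Mul(Rational(1, 2), Mul(2, Pow(L, 2)))) = Add(-4, Pow(L, 2)))
Add(Mul(Function('q')(204), Pow(u, -1)), Mul(5988, Pow(19499, -1))) = Add(Mul(Add(-4, Pow(204, 2)), Pow(-32508, -1)), Mul(5988, Pow(19499, -1))) = Add(Mul(Add(-4, 41616), Rational(-1, 32508)), Mul(5988, Rational(1, 19499))) = Add(Mul(41612, Rational(-1, 32508)), Rational(5988, 19499)) = Add(Rational(-10403, 8127), Rational(5988, 19499)) = Rational(-154183621, 158468373)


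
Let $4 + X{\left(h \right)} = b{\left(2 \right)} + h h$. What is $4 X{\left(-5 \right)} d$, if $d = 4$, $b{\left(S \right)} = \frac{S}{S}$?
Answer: $352$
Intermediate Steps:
$b{\left(S \right)} = 1$
$X{\left(h \right)} = -3 + h^{2}$ ($X{\left(h \right)} = -4 + \left(1 + h h\right) = -4 + \left(1 + h^{2}\right) = -3 + h^{2}$)
$4 X{\left(-5 \right)} d = 4 \left(-3 + \left(-5\right)^{2}\right) 4 = 4 \left(-3 + 25\right) 4 = 4 \cdot 22 \cdot 4 = 88 \cdot 4 = 352$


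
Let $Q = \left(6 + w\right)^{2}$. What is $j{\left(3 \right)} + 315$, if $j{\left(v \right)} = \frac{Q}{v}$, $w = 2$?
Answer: $\frac{1009}{3} \approx 336.33$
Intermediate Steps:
$Q = 64$ ($Q = \left(6 + 2\right)^{2} = 8^{2} = 64$)
$j{\left(v \right)} = \frac{64}{v}$
$j{\left(3 \right)} + 315 = \frac{64}{3} + 315 = \frac{1009}{3}$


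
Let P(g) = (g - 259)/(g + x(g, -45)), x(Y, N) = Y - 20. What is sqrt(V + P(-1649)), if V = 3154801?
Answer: sqrt(964766714863)/553 ≈ 1776.2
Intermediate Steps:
x(Y, N) = -20 + Y
P(g) = (-259 + g)/(-20 + 2*g) (P(g) = (g - 259)/(g + (-20 + g)) = (-259 + g)/(-20 + 2*g))
sqrt(V + P(-1649)) = sqrt(3154801 + (-259 - 1649)/(2*(-10 - 1649))) = sqrt(3154801 + (1/2)*(-1908)/(-1659)) = sqrt(3154801 + (1/2)*(-1/1659)*(-1908)) = sqrt(3154801 + 318/553) = sqrt(1744605271/553) = sqrt(964766714863)/553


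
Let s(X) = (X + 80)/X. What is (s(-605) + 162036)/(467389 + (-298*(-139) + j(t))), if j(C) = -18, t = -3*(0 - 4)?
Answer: 19606461/61563953 ≈ 0.31847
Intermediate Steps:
t = 12 (t = -3*(-4) = 12)
s(X) = (80 + X)/X
(s(-605) + 162036)/(467389 + (-298*(-139) + j(t))) = ((80 - 605)/(-605) + 162036)/(467389 + (-298*(-139) - 18)) = (-1/605*(-525) + 162036)/(467389 + (41422 - 18)) = (105/121 + 162036)/(467389 + 41404) = (19606461/121)/508793 = (19606461/121)*(1/508793) = 19606461/61563953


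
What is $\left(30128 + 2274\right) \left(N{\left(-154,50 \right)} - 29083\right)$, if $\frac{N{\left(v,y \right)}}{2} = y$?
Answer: $-939107166$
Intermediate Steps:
$N{\left(v,y \right)} = 2 y$
$\left(30128 + 2274\right) \left(N{\left(-154,50 \right)} - 29083\right) = \left(30128 + 2274\right) \left(2 \cdot 50 - 29083\right) = 32402 \left(100 - 29083\right) = 32402 \left(-28983\right) = -939107166$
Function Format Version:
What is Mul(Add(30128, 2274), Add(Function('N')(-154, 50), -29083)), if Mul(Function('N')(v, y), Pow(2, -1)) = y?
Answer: -939107166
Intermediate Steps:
Function('N')(v, y) = Mul(2, y)
Mul(Add(30128, 2274), Add(Function('N')(-154, 50), -29083)) = Mul(Add(30128, 2274), Add(Mul(2, 50), -29083)) = Mul(32402, Add(100, -29083)) = Mul(32402, -28983) = -939107166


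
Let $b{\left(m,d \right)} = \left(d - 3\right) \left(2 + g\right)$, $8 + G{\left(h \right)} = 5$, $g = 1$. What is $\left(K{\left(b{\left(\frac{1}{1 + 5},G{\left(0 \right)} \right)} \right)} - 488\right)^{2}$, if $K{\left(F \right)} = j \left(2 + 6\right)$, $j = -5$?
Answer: $278784$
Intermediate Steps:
$G{\left(h \right)} = -3$ ($G{\left(h \right)} = -8 + 5 = -3$)
$b{\left(m,d \right)} = -9 + 3 d$ ($b{\left(m,d \right)} = \left(d - 3\right) \left(2 + 1\right) = \left(-3 + d\right) 3 = -9 + 3 d$)
$K{\left(F \right)} = -40$ ($K{\left(F \right)} = - 5 \left(2 + 6\right) = \left(-5\right) 8 = -40$)
$\left(K{\left(b{\left(\frac{1}{1 + 5},G{\left(0 \right)} \right)} \right)} - 488\right)^{2} = \left(-40 - 488\right)^{2} = \left(-528\right)^{2} = 278784$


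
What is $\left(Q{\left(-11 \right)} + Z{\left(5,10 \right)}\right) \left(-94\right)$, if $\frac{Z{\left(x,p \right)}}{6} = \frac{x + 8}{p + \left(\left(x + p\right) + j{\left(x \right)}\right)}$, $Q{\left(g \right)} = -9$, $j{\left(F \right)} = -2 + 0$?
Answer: $\frac{12126}{23} \approx 527.22$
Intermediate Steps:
$j{\left(F \right)} = -2$
$Z{\left(x,p \right)} = \frac{6 \left(8 + x\right)}{-2 + x + 2 p}$ ($Z{\left(x,p \right)} = 6 \frac{x + 8}{p - \left(2 - p - x\right)} = 6 \frac{8 + x}{p - \left(2 - p - x\right)} = 6 \frac{8 + x}{p + \left(-2 + p + x\right)} = 6 \frac{8 + x}{-2 + x + 2 p} = \frac{6 \left(8 + x\right)}{-2 + x + 2 p}$)
$\left(Q{\left(-11 \right)} + Z{\left(5,10 \right)}\right) \left(-94\right) = \left(-9 + \frac{6 \left(8 + 5\right)}{-2 + 5 + 2 \cdot 10}\right) \left(-94\right) = \left(-9 + 6 \frac{1}{-2 + 5 + 20} \cdot 13\right) \left(-94\right) = \left(-9 + 6 \cdot \frac{1}{23} \cdot 13\right) \left(-94\right) = \left(-9 + \frac{78}{23}\right) \left(-94\right) = \left(- \frac{129}{23}\right) \left(-94\right) = \frac{12126}{23}$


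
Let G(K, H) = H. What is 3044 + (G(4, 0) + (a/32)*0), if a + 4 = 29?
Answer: 3044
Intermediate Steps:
a = 25 (a = -4 + 29 = 25)
3044 + (G(4, 0) + (a/32)*0) = 3044 + (0 + (25/32)*0) = 3044 + (0 + 0) = 3044 + 0 = 3044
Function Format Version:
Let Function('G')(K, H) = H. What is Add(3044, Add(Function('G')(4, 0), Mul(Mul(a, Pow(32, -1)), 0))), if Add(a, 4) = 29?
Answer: 3044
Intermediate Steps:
a = 25 (a = Add(-4, 29) = 25)
Add(3044, Add(Function('G')(4, 0), Mul(Mul(a, Pow(32, -1)), 0))) = Add(3044, Add(0, Mul(Mul(25, Pow(32, -1)), 0))) = Add(3044, Add(0, Mul(Mul(25, Rational(1, 32)), 0))) = Add(3044, Add(0, Mul(Rational(25, 32), 0))) = Add(3044, Add(0, 0)) = Add(3044, 0) = 3044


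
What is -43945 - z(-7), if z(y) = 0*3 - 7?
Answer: -43938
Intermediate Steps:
z(y) = -7 (z(y) = 0 - 7 = -7)
-43945 - z(-7) = -43945 - 1*(-7) = -43945 + 7 = -43938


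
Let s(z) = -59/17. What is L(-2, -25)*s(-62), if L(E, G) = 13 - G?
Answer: -2242/17 ≈ -131.88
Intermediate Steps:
s(z) = -59/17 (s(z) = -59*1/17 = -59/17)
L(-2, -25)*s(-62) = (13 - 1*(-25))*(-59/17) = (13 + 25)*(-59/17) = 38*(-59/17) = -2242/17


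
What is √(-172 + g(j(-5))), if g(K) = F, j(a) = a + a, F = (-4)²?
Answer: 2*I*√39 ≈ 12.49*I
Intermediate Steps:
F = 16
j(a) = 2*a
g(K) = 16
√(-172 + g(j(-5))) = √(-172 + 16) = √(-156) = 2*I*√39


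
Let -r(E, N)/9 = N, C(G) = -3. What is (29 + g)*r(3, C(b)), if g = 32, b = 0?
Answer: 1647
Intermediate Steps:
r(E, N) = -9*N
(29 + g)*r(3, C(b)) = (29 + 32)*(-9*(-3)) = 61*27 = 1647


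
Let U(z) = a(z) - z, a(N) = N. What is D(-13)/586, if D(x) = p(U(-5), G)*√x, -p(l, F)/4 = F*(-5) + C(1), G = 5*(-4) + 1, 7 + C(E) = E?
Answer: -178*I*√13/293 ≈ -2.1904*I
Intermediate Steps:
C(E) = -7 + E
U(z) = 0 (U(z) = z - z = 0)
G = -19 (G = -20 + 1 = -19)
p(l, F) = 24 + 20*F (p(l, F) = -4*(F*(-5) + (-7 + 1)) = -4*(-5*F - 6) = -4*(-6 - 5*F) = 24 + 20*F)
D(x) = -356*√x (D(x) = (24 + 20*(-19))*√x = (24 - 380)*√x = -356*√x)
D(-13)/586 = -356*I*√13/586 = -356*I*√13*(1/586) = -178*I*√13/293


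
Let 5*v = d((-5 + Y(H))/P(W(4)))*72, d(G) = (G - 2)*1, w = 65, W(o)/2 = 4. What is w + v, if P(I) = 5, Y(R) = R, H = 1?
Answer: 617/25 ≈ 24.680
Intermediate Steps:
W(o) = 8 (W(o) = 2*4 = 8)
d(G) = -2 + G (d(G) = (-2 + G)*1 = -2 + G)
v = -1008/25 (v = ((-2 + (-5 + 1)/5)*72)/5 = ((-2 - 4*⅕)*72)/5 = ((-2 - ⅘)*72)/5 = (-14/5*72)/5 = (⅕)*(-1008/5) = -1008/25 ≈ -40.320)
w + v = 65 - 1008/25 = 617/25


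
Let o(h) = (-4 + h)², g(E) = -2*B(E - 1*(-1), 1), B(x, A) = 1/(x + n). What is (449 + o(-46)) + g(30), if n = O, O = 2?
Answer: 97315/33 ≈ 2948.9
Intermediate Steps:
n = 2
B(x, A) = 1/(2 + x) (B(x, A) = 1/(x + 2) = 1/(2 + x))
g(E) = -2/(3 + E) (g(E) = -2/(2 + (E - 1*(-1))) = -2/(2 + (E + 1)) = -2/(2 + (1 + E)) = -2/(3 + E))
(449 + o(-46)) + g(30) = (449 + (-4 - 46)²) - 2/(3 + 30) = (449 + (-50)²) - 2/33 = (449 + 2500) - 2*1/33 = 2949 - 2/33 = 97315/33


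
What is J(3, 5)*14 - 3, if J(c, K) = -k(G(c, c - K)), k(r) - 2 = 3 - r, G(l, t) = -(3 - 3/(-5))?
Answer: -617/5 ≈ -123.40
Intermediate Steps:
G(l, t) = -18/5 (G(l, t) = -(3 - 3*(-⅕)) = -(3 + ⅗) = -1*18/5 = -18/5)
k(r) = 5 - r (k(r) = 2 + (3 - r) = 5 - r)
J(c, K) = -43/5 (J(c, K) = -(5 - 1*(-18/5)) = -(5 + 18/5) = -1*43/5 = -43/5)
J(3, 5)*14 - 3 = -43/5*14 - 3 = -602/5 - 3 = -617/5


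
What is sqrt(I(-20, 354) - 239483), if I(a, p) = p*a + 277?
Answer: I*sqrt(246286) ≈ 496.27*I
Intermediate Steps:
I(a, p) = 277 + a*p (I(a, p) = a*p + 277 = 277 + a*p)
sqrt(I(-20, 354) - 239483) = sqrt((277 - 20*354) - 239483) = sqrt((277 - 7080) - 239483) = sqrt(-6803 - 239483) = sqrt(-246286) = I*sqrt(246286)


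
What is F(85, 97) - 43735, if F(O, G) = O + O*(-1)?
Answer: -43735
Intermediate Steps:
F(O, G) = 0 (F(O, G) = O - O = 0)
F(85, 97) - 43735 = 0 - 43735 = -43735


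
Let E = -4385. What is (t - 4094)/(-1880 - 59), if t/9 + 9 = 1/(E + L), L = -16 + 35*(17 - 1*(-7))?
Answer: 4955728/2301593 ≈ 2.1532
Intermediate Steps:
L = 824 (L = -16 + 35*(17 + 7) = -16 + 35*24 = -16 + 840 = 824)
t = -96150/1187 (t = -81 + 9/(-4385 + 824) = -81 + 9/(-3561) = -81 + 9*(-1/3561) = -81 - 3/1187 = -96150/1187 ≈ -81.003)
(t - 4094)/(-1880 - 59) = (-96150/1187 - 4094)/(-1880 - 59) = -4955728/1187/(-1939) = -4955728/1187*(-1/1939) = 4955728/2301593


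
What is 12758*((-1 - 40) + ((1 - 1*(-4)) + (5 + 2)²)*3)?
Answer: 1543718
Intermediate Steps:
12758*((-1 - 40) + ((1 - 1*(-4)) + (5 + 2)²)*3) = 12758*(-41 + ((1 + 4) + 7²)*3) = 12758*(-41 + (5 + 49)*3) = 12758*(-41 + 54*3) = 12758*(-41 + 162) = 12758*121 = 1543718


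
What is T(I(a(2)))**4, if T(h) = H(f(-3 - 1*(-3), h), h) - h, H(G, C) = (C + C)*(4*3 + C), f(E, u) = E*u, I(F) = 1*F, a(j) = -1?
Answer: 194481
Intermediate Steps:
I(F) = F
H(G, C) = 2*C*(12 + C) (H(G, C) = (2*C)*(12 + C) = 2*C*(12 + C))
T(h) = -h + 2*h*(12 + h) (T(h) = 2*h*(12 + h) - h = -h + 2*h*(12 + h))
T(I(a(2)))**4 = (-(23 + 2*(-1)))**4 = (-(23 - 2))**4 = (-1*21)**4 = (-21)**4 = 194481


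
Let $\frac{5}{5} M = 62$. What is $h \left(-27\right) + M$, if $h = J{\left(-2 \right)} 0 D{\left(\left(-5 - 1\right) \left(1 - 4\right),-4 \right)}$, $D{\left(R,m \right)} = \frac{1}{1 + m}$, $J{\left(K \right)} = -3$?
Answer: $62$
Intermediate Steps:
$M = 62$
$h = 0$ ($h = \frac{\left(-3\right) 0}{1 - 4} = \frac{0}{-3} = 0 \left(- \frac{1}{3}\right) = 0$)
$h \left(-27\right) + M = 0 \left(-27\right) + 62 = 0 + 62 = 62$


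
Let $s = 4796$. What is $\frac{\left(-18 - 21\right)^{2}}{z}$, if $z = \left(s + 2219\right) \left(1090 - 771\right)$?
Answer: $\frac{1521}{2237785} \approx 0.00067969$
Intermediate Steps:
$z = 2237785$ ($z = \left(4796 + 2219\right) \left(1090 - 771\right) = 7015 \cdot 319 = 2237785$)
$\frac{\left(-18 - 21\right)^{2}}{z} = \frac{\left(-18 - 21\right)^{2}}{2237785} = \left(-39\right)^{2} \cdot \frac{1}{2237785} = 1521 \cdot \frac{1}{2237785} = \frac{1521}{2237785}$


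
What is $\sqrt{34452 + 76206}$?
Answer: $\sqrt{110658} \approx 332.65$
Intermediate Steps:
$\sqrt{34452 + 76206} = \sqrt{110658}$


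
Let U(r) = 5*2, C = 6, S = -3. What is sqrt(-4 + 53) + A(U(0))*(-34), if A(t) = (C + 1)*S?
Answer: 721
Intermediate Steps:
U(r) = 10
A(t) = -21 (A(t) = (6 + 1)*(-3) = 7*(-3) = -21)
sqrt(-4 + 53) + A(U(0))*(-34) = sqrt(-4 + 53) - 21*(-34) = sqrt(49) + 714 = 7 + 714 = 721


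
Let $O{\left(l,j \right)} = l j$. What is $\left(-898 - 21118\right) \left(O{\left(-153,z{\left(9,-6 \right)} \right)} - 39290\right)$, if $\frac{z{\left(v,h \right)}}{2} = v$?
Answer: $925640704$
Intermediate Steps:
$z{\left(v,h \right)} = 2 v$
$O{\left(l,j \right)} = j l$
$\left(-898 - 21118\right) \left(O{\left(-153,z{\left(9,-6 \right)} \right)} - 39290\right) = \left(-898 - 21118\right) \left(2 \cdot 9 \left(-153\right) - 39290\right) = - 22016 \left(18 \left(-153\right) - 39290\right) = - 22016 \left(-2754 - 39290\right) = \left(-22016\right) \left(-42044\right) = 925640704$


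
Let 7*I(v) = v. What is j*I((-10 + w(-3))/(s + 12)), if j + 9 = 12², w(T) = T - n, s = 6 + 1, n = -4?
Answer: -1215/133 ≈ -9.1353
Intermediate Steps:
s = 7
w(T) = 4 + T (w(T) = T - 1*(-4) = T + 4 = 4 + T)
I(v) = v/7
j = 135 (j = -9 + 12² = -9 + 144 = 135)
j*I((-10 + w(-3))/(s + 12)) = 135*(((-10 + (4 - 3))/(7 + 12))/7) = 135*(((-10 + 1)/19)/7) = 135*((-9*1/19)/7) = 135*((⅐)*(-9/19)) = 135*(-9/133) = -1215/133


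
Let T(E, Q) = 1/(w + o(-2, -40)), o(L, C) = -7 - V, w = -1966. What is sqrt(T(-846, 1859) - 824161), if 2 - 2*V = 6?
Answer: 2*I*sqrt(88937067927)/657 ≈ 907.83*I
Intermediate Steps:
V = -2 (V = 1 - 1/2*6 = 1 - 3 = -2)
o(L, C) = -5 (o(L, C) = -7 - 1*(-2) = -7 + 2 = -5)
T(E, Q) = -1/1971 (T(E, Q) = 1/(-1966 - 5) = 1/(-1971) = -1/1971)
sqrt(T(-846, 1859) - 824161) = sqrt(-1/1971 - 824161) = sqrt(-1624421332/1971) = 2*I*sqrt(88937067927)/657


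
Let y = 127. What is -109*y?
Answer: -13843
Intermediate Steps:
-109*y = -109*127 = -13843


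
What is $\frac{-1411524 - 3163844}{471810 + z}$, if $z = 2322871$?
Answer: $- \frac{4575368}{2794681} \approx -1.6372$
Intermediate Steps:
$\frac{-1411524 - 3163844}{471810 + z} = \frac{-1411524 - 3163844}{471810 + 2322871} = - \frac{4575368}{2794681}$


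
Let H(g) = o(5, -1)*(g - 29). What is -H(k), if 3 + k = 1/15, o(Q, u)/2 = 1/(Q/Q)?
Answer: 958/15 ≈ 63.867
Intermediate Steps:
o(Q, u) = 2 (o(Q, u) = 2/((Q/Q)) = 2/1 = 2*1 = 2)
k = -44/15 (k = -3 + 1/15 = -44/15 ≈ -2.9333)
H(g) = -58 + 2*g (H(g) = 2*(g - 29) = 2*(-29 + g) = -58 + 2*g)
-H(k) = -(-58 + 2*(-44/15)) = -(-58 - 88/15) = -1*(-958/15) = 958/15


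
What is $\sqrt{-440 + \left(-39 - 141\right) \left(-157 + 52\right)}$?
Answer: $2 \sqrt{4615} \approx 135.87$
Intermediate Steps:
$\sqrt{-440 + \left(-39 - 141\right) \left(-157 + 52\right)} = \sqrt{-440 - -18900} = \sqrt{-440 + 18900} = \sqrt{18460} = 2 \sqrt{4615}$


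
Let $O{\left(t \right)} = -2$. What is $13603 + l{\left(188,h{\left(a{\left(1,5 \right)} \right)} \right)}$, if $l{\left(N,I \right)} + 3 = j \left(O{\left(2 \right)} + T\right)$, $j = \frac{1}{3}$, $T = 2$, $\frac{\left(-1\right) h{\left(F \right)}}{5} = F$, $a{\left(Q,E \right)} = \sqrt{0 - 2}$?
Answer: $13600$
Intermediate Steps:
$a{\left(Q,E \right)} = i \sqrt{2}$ ($a{\left(Q,E \right)} = \sqrt{-2} = i \sqrt{2}$)
$h{\left(F \right)} = - 5 F$
$j = \frac{1}{3} \approx 0.33333$
$l{\left(N,I \right)} = -3$ ($l{\left(N,I \right)} = -3 + \frac{-2 + 2}{3} = -3 + \frac{1}{3} \cdot 0 = -3 + 0 = -3$)
$13603 + l{\left(188,h{\left(a{\left(1,5 \right)} \right)} \right)} = 13603 - 3 = 13600$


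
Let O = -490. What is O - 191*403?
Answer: -77463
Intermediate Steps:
O - 191*403 = -490 - 191*403 = -490 - 76973 = -77463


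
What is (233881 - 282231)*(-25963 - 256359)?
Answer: 13650268700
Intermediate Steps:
(233881 - 282231)*(-25963 - 256359) = -48350*(-282322) = 13650268700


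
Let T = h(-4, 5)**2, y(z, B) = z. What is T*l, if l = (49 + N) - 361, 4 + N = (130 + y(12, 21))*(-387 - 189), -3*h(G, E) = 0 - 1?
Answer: -82108/9 ≈ -9123.1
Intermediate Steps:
h(G, E) = 1/3 (h(G, E) = -(0 - 1)/3 = -1/3*(-1) = 1/3)
N = -81796 (N = -4 + (130 + 12)*(-387 - 189) = -4 + 142*(-576) = -4 - 81792 = -81796)
T = 1/9 (T = (1/3)**2 = 1/9 ≈ 0.11111)
l = -82108 (l = (49 - 81796) - 361 = -81747 - 361 = -82108)
T*l = (1/9)*(-82108) = -82108/9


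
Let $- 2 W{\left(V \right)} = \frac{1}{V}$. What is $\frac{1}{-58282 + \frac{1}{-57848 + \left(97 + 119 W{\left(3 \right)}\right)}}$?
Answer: $- \frac{346625}{20201998256} \approx -1.7158 \cdot 10^{-5}$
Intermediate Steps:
$W{\left(V \right)} = - \frac{1}{2 V}$
$\frac{1}{-58282 + \frac{1}{-57848 + \left(97 + 119 W{\left(3 \right)}\right)}} = \frac{1}{-58282 + \frac{1}{-57848 + \left(97 + 119 \left(- \frac{1}{2 \cdot 3}\right)\right)}} = \frac{1}{-58282 + \frac{1}{-57848 + \left(97 + 119 \left(\left(- \frac{1}{2}\right) \frac{1}{3}\right)\right)}} = \frac{1}{-58282 + \frac{1}{-57848 + \left(97 + 119 \left(- \frac{1}{6}\right)\right)}} = \frac{1}{-58282 + \frac{1}{-57848 + \left(97 - \frac{119}{6}\right)}} = \frac{1}{-58282 + \frac{1}{-57848 + \frac{463}{6}}} = \frac{1}{-58282 + \frac{1}{- \frac{346625}{6}}} = \frac{1}{-58282 - \frac{6}{346625}} = \frac{1}{- \frac{20201998256}{346625}} = - \frac{346625}{20201998256}$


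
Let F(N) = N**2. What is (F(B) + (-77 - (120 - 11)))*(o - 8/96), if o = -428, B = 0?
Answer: 159247/2 ≈ 79624.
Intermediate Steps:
(F(B) + (-77 - (120 - 11)))*(o - 8/96) = (0**2 + (-77 - (120 - 11)))*(-428 - 8/96) = (0 + (-77 - 1*109))*(-428 - 8*1/96) = (0 + (-77 - 109))*(-428 - 1/12) = (0 - 186)*(-5137/12) = -186*(-5137/12) = 159247/2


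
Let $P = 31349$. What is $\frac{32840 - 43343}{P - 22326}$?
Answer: $- \frac{10503}{9023} \approx -1.164$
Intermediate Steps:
$\frac{32840 - 43343}{P - 22326} = \frac{32840 - 43343}{31349 - 22326} = - \frac{10503}{9023}$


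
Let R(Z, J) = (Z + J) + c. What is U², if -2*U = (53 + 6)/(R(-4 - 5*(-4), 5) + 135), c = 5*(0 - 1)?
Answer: 3481/91204 ≈ 0.038167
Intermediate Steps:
c = -5 (c = 5*(-1) = -5)
R(Z, J) = -5 + J + Z (R(Z, J) = (Z + J) - 5 = (J + Z) - 5 = -5 + J + Z)
U = -59/302 (U = -(53 + 6)/(2*((-5 + 5 + (-4 - 5*(-4))) + 135)) = -59/(2*((-5 + 5 + (-4 + 20)) + 135)) = -59/(2*((-5 + 5 + 16) + 135)) = -59/(2*(16 + 135)) = -59/(2*151) = -½*59/151 = -59/302 ≈ -0.19536)
U² = (-59/302)² = 3481/91204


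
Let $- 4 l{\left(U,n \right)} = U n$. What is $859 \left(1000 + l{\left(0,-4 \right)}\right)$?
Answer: $859000$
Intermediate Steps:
$l{\left(U,n \right)} = - \frac{U n}{4}$
$859 \left(1000 + l{\left(0,-4 \right)}\right) = 859 \left(1000 - 0 \left(-4\right)\right) = 859 \left(1000 + 0\right) = 859 \cdot 1000 = 859000$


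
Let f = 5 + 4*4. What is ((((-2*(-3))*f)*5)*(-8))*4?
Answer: -20160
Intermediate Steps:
f = 21 (f = 5 + 16 = 21)
((((-2*(-3))*f)*5)*(-8))*4 = (((-2*(-3)*21)*5)*(-8))*4 = (((6*21)*5)*(-8))*4 = ((126*5)*(-8))*4 = (630*(-8))*4 = -5040*4 = -20160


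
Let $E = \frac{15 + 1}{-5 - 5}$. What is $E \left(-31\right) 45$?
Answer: $2232$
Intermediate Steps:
$E = - \frac{8}{5}$ ($E = \frac{16}{-10} = 16 \left(- \frac{1}{10}\right) = - \frac{8}{5} \approx -1.6$)
$E \left(-31\right) 45 = \left(- \frac{8}{5}\right) \left(-31\right) 45 = \frac{248}{5} \cdot 45 = 2232$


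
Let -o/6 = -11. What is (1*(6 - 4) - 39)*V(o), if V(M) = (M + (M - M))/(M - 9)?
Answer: -814/19 ≈ -42.842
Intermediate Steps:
o = 66 (o = -6*(-11) = 66)
V(M) = M/(-9 + M) (V(M) = (M + 0)/(-9 + M) = M/(-9 + M))
(1*(6 - 4) - 39)*V(o) = (1*(6 - 4) - 39)*(66/(-9 + 66)) = (1*2 - 39)*(66/57) = (2 - 39)*(66*(1/57)) = -37*22/19 = -814/19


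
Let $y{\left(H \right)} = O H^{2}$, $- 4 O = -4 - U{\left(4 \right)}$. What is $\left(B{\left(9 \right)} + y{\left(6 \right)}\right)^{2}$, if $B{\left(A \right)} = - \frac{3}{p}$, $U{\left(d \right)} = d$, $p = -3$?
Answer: $5329$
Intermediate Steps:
$B{\left(A \right)} = 1$ ($B{\left(A \right)} = - \frac{3}{-3} = \left(-3\right) \left(- \frac{1}{3}\right) = 1$)
$O = 2$ ($O = - \frac{-4 - 4}{4} = \left(- \frac{1}{4}\right) \left(-8\right) = 2$)
$y{\left(H \right)} = 2 H^{2}$
$\left(B{\left(9 \right)} + y{\left(6 \right)}\right)^{2} = \left(1 + 2 \cdot 6^{2}\right)^{2} = \left(1 + 2 \cdot 36\right)^{2} = \left(1 + 72\right)^{2} = 73^{2} = 5329$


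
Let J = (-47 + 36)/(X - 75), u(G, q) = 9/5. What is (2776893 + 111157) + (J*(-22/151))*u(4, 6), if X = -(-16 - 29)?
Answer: 10902388387/3775 ≈ 2.8880e+6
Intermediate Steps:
X = 45 (X = -1*(-45) = 45)
u(G, q) = 9/5 (u(G, q) = 9*(1/5) = 9/5)
J = 11/30 (J = (-47 + 36)/(45 - 75) = -11/(-30) = -11*(-1/30) = 11/30 ≈ 0.36667)
(2776893 + 111157) + (J*(-22/151))*u(4, 6) = (2776893 + 111157) + (11*(-22/151)/30)*(9/5) = 2888050 + (11*(-22*1/151)/30)*(9/5) = 2888050 + ((11/30)*(-22/151))*(9/5) = 2888050 - 121/2265*9/5 = 2888050 - 363/3775 = 10902388387/3775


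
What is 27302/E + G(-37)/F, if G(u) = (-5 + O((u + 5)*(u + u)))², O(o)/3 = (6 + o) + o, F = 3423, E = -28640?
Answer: 2895984835747/49017360 ≈ 59081.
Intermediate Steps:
O(o) = 18 + 6*o (O(o) = 3*((6 + o) + o) = 3*(6 + 2*o) = 18 + 6*o)
G(u) = (13 + 12*u*(5 + u))² (G(u) = (-5 + (18 + 6*((u + 5)*(u + u))))² = (-5 + (18 + 6*((5 + u)*(2*u))))² = (-5 + (18 + 6*(2*u*(5 + u))))² = (-5 + (18 + 12*u*(5 + u)))² = (13 + 12*u*(5 + u))²)
27302/E + G(-37)/F = 27302/(-28640) + (13 + 12*(-37)*(5 - 37))²/3423 = 27302*(-1/28640) + (13 + 12*(-37)*(-32))²*(1/3423) = -13651/14320 + (13 + 14208)²*(1/3423) = -13651/14320 + 14221²*(1/3423) = -13651/14320 + 202236841*(1/3423) = -13651/14320 + 202236841/3423 = 2895984835747/49017360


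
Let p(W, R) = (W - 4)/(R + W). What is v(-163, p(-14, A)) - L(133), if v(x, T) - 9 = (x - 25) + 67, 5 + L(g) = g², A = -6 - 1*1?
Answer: -17796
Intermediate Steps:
A = -7 (A = -6 - 1 = -7)
p(W, R) = (-4 + W)/(R + W)
L(g) = -5 + g²
v(x, T) = 51 + x (v(x, T) = 9 + ((x - 25) + 67) = 9 + ((-25 + x) + 67) = 9 + (42 + x) = 51 + x)
v(-163, p(-14, A)) - L(133) = (51 - 163) - (-5 + 133²) = -112 - (-5 + 17689) = -112 - 1*17684 = -112 - 17684 = -17796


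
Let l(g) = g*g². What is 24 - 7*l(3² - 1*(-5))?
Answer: -19184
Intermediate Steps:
l(g) = g³
24 - 7*l(3² - 1*(-5)) = 24 - 7*(3² - 1*(-5))³ = 24 - 7*(9 + 5)³ = 24 - 7*14³ = 24 - 7*2744 = 24 - 19208 = -19184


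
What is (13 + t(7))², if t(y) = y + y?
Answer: 729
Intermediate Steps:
t(y) = 2*y
(13 + t(7))² = (13 + 2*7)² = (13 + 14)² = 27² = 729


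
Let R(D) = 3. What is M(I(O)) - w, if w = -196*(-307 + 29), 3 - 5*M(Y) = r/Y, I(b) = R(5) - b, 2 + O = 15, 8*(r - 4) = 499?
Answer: -21794429/400 ≈ -54486.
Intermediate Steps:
r = 531/8 (r = 4 + (1/8)*499 = 4 + 499/8 = 531/8 ≈ 66.375)
O = 13 (O = -2 + 15 = 13)
I(b) = 3 - b
M(Y) = 3/5 - 531/(40*Y)
w = 54488 (w = -196*(-278) = 54488)
M(I(O)) - w = 3*(-177 + 8*(3 - 1*13))/(40*(3 - 1*13)) - 1*54488 = 3*(-177 + 8*(3 - 13))/(40*(3 - 13)) - 54488 = (3/40)*(-177 + 8*(-10))/(-10) - 54488 = (3/40)*(-1/10)*(-177 - 80) - 54488 = (3/40)*(-1/10)*(-257) - 54488 = 771/400 - 54488 = -21794429/400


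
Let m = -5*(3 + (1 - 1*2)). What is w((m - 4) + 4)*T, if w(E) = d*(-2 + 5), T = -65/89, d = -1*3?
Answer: 585/89 ≈ 6.5730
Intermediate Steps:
m = -10 (m = -5*(3 + (1 - 2)) = -5*(3 - 1) = -5*2 = -10)
d = -3
T = -65/89 (T = -65*1/89 = -65/89 ≈ -0.73034)
w(E) = -9 (w(E) = -3*(-2 + 5) = -3*3 = -9)
w((m - 4) + 4)*T = -9*(-65/89) = 585/89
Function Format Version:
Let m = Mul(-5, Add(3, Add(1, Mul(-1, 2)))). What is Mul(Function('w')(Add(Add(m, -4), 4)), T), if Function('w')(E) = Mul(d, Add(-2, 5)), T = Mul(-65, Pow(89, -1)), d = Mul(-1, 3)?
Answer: Rational(585, 89) ≈ 6.5730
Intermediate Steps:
m = -10 (m = Mul(-5, Add(3, Add(1, -2))) = Mul(-5, Add(3, -1)) = Mul(-5, 2) = -10)
d = -3
T = Rational(-65, 89) (T = Mul(-65, Rational(1, 89)) = Rational(-65, 89) ≈ -0.73034)
Function('w')(E) = -9 (Function('w')(E) = Mul(-3, Add(-2, 5)) = Mul(-3, 3) = -9)
Mul(Function('w')(Add(Add(m, -4), 4)), T) = Mul(-9, Rational(-65, 89)) = Rational(585, 89)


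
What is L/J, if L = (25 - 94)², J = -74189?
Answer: -4761/74189 ≈ -0.064174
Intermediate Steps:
L = 4761 (L = (-69)² = 4761)
L/J = 4761/(-74189) = 4761*(-1/74189) = -4761/74189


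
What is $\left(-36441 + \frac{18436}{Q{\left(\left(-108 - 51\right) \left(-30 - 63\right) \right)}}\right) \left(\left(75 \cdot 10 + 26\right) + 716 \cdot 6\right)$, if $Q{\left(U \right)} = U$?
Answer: $- \frac{2732969248432}{14787} \approx -1.8482 \cdot 10^{8}$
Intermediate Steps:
$\left(-36441 + \frac{18436}{Q{\left(\left(-108 - 51\right) \left(-30 - 63\right) \right)}}\right) \left(\left(75 \cdot 10 + 26\right) + 716 \cdot 6\right) = \left(-36441 + \frac{18436}{\left(-108 - 51\right) \left(-30 - 63\right)}\right) \left(\left(75 \cdot 10 + 26\right) + 716 \cdot 6\right) = \left(-36441 + \frac{18436}{\left(-159\right) \left(-93\right)}\right) \left(\left(750 + 26\right) + 4296\right) = \left(-36441 + \frac{18436}{14787}\right) \left(776 + 4296\right) = \left(-36441 + 18436 \cdot \frac{1}{14787}\right) 5072 = \left(-36441 + \frac{18436}{14787}\right) 5072 = \left(- \frac{538834631}{14787}\right) 5072 = - \frac{2732969248432}{14787}$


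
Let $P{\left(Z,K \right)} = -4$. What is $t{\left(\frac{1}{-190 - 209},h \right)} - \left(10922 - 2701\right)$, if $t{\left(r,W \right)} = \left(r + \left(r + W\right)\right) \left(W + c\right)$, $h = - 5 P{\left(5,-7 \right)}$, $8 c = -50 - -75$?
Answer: $- \frac{12382751}{1596} \approx -7758.6$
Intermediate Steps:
$c = \frac{25}{8}$ ($c = \frac{-50 - -75}{8} = \frac{-50 + 75}{8} = \frac{1}{8} \cdot 25 = \frac{25}{8} \approx 3.125$)
$h = 20$ ($h = \left(-5\right) \left(-4\right) = 20$)
$t{\left(r,W \right)} = \left(\frac{25}{8} + W\right) \left(W + 2 r\right)$ ($t{\left(r,W \right)} = \left(r + \left(r + W\right)\right) \left(W + \frac{25}{8}\right) = \left(r + \left(W + r\right)\right) \left(\frac{25}{8} + W\right) = \left(W + 2 r\right) \left(\frac{25}{8} + W\right) = \left(\frac{25}{8} + W\right) \left(W + 2 r\right)$)
$t{\left(\frac{1}{-190 - 209},h \right)} - \left(10922 - 2701\right) = \left(20^{2} + \frac{25}{4 \left(-190 - 209\right)} + \frac{25}{8} \cdot 20 + 2 \cdot 20 \frac{1}{-190 - 209}\right) - \left(10922 - 2701\right) = \left(400 + \frac{25}{4 \left(-399\right)} + \frac{125}{2} + 2 \cdot 20 \frac{1}{-399}\right) - \left(10922 - 2701\right) = \left(400 + \frac{25}{4} \left(- \frac{1}{399}\right) + \frac{125}{2} + 2 \cdot 20 \left(- \frac{1}{399}\right)\right) - 8221 = \left(400 - \frac{25}{1596} + \frac{125}{2} - \frac{40}{399}\right) - 8221 = \frac{737965}{1596} - 8221 = - \frac{12382751}{1596}$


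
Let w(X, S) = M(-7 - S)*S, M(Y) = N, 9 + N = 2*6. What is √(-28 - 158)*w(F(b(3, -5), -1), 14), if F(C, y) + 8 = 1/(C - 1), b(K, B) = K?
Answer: 42*I*√186 ≈ 572.8*I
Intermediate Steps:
F(C, y) = -8 + 1/(-1 + C) (F(C, y) = -8 + 1/(C - 1) = -8 + 1/(-1 + C))
N = 3 (N = -9 + 2*6 = -9 + 12 = 3)
M(Y) = 3
w(X, S) = 3*S
√(-28 - 158)*w(F(b(3, -5), -1), 14) = √(-28 - 158)*(3*14) = √(-186)*42 = (I*√186)*42 = 42*I*√186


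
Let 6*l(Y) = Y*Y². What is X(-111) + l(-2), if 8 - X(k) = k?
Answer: 353/3 ≈ 117.67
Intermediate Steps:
l(Y) = Y³/6 (l(Y) = (Y*Y²)/6 = Y³/6)
X(k) = 8 - k
X(-111) + l(-2) = (8 - 1*(-111)) + (⅙)*(-2)³ = (8 + 111) + (⅙)*(-8) = 119 - 4/3 = 353/3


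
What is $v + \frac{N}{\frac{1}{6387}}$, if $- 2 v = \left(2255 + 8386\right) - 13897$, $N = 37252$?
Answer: $237930152$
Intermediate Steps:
$v = 1628$ ($v = - \frac{\left(2255 + 8386\right) - 13897}{2} = - \frac{10641 - 13897}{2} = \left(- \frac{1}{2}\right) \left(-3256\right) = 1628$)
$v + \frac{N}{\frac{1}{6387}} = 1628 + \frac{37252}{\frac{1}{6387}} = 1628 + 37252 \frac{1}{\frac{1}{6387}} = 1628 + 37252 \cdot 6387 = 1628 + 237928524 = 237930152$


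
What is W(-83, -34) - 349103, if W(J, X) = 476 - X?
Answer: -348593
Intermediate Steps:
W(-83, -34) - 349103 = (476 - 1*(-34)) - 349103 = (476 + 34) - 349103 = 510 - 349103 = -348593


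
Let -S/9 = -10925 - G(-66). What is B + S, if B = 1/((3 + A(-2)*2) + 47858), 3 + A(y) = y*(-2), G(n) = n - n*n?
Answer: 2801277802/47863 ≈ 58527.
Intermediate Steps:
G(n) = n - n**2
A(y) = -3 - 2*y (A(y) = -3 + y*(-2) = -3 - 2*y)
B = 1/47863 (B = 1/((3 + (-3 - 2*(-2))*2) + 47858) = 1/((3 + (-3 + 4)*2) + 47858) = 1/((3 + 1*2) + 47858) = 1/((3 + 2) + 47858) = 1/(5 + 47858) = 1/47863 ≈ 2.0893e-5)
S = 58527 (S = -9*(-10925 - (-66)*(1 - 1*(-66))) = -9*(-10925 - (-66)*(1 + 66)) = -9*(-10925 - (-66)*67) = -9*(-10925 - 1*(-4422)) = -9*(-10925 + 4422) = -9*(-6503) = 58527)
B + S = 1/47863 + 58527 = 2801277802/47863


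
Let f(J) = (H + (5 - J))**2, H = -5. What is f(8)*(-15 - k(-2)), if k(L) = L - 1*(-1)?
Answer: -896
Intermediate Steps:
k(L) = 1 + L (k(L) = L + 1 = 1 + L)
f(J) = J**2 (f(J) = (-5 + (5 - J))**2 = (-J)**2 = J**2)
f(8)*(-15 - k(-2)) = 8**2*(-15 - (1 - 2)) = 64*(-15 - 1*(-1)) = 64*(-15 + 1) = 64*(-14) = -896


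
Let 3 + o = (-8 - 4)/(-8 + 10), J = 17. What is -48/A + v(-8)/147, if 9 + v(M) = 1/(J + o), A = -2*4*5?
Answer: 6701/5880 ≈ 1.1396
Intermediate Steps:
o = -9 (o = -3 + (-8 - 4)/(-8 + 10) = -3 - 12/2 = -3 - 12*1/2 = -3 - 6 = -9)
A = -40 (A = -8*5 = -40)
v(M) = -71/8 (v(M) = -9 + 1/(17 - 9) = -9 + 1/8 = -71/8)
-48/A + v(-8)/147 = -48/(-40) - 71/8/147 = -48*(-1/40) - 71/8*1/147 = 6/5 - 71/1176 = 6701/5880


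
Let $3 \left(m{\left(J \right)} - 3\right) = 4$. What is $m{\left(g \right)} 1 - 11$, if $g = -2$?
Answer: $- \frac{20}{3} \approx -6.6667$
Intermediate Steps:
$m{\left(J \right)} = \frac{13}{3}$ ($m{\left(J \right)} = 3 + \frac{1}{3} \cdot 4 = 3 + \frac{4}{3} = \frac{13}{3}$)
$m{\left(g \right)} 1 - 11 = \frac{13}{3} \cdot 1 - 11 = \frac{13}{3} - 11 = - \frac{20}{3}$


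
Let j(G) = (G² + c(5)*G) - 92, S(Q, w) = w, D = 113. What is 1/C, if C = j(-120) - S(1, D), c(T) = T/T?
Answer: 1/14075 ≈ 7.1048e-5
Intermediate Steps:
c(T) = 1
j(G) = -92 + G + G² (j(G) = (G² + 1*G) - 92 = (G² + G) - 92 = (G + G²) - 92 = -92 + G + G²)
C = 14075 (C = (-92 - 120 + (-120)²) - 1*113 = (-92 - 120 + 14400) - 113 = 14188 - 113 = 14075)
1/C = 1/14075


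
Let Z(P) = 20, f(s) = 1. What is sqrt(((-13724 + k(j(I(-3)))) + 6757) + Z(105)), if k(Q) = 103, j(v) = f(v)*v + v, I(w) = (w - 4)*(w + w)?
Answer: 2*I*sqrt(1711) ≈ 82.729*I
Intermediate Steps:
I(w) = 2*w*(-4 + w) (I(w) = (-4 + w)*(2*w) = 2*w*(-4 + w))
j(v) = 2*v (j(v) = 1*v + v = v + v = 2*v)
sqrt(((-13724 + k(j(I(-3)))) + 6757) + Z(105)) = sqrt(((-13724 + 103) + 6757) + 20) = sqrt((-13621 + 6757) + 20) = sqrt(-6864 + 20) = sqrt(-6844) = 2*I*sqrt(1711)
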